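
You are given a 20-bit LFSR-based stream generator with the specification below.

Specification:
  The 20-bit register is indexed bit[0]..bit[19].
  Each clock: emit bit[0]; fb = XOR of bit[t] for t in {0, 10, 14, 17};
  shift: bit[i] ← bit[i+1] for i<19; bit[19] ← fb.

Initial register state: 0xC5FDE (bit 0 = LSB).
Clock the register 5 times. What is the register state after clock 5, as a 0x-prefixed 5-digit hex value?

reg_0 = 0xC5FDE
clock 1: out=0, reg = 0x62FEF
clock 2: out=1, reg = 0xB17F7
clock 3: out=1, reg = 0xD8BFB
clock 4: out=1, reg = 0xEC5FD
clock 5: out=1, reg = 0x762FE

0x762FE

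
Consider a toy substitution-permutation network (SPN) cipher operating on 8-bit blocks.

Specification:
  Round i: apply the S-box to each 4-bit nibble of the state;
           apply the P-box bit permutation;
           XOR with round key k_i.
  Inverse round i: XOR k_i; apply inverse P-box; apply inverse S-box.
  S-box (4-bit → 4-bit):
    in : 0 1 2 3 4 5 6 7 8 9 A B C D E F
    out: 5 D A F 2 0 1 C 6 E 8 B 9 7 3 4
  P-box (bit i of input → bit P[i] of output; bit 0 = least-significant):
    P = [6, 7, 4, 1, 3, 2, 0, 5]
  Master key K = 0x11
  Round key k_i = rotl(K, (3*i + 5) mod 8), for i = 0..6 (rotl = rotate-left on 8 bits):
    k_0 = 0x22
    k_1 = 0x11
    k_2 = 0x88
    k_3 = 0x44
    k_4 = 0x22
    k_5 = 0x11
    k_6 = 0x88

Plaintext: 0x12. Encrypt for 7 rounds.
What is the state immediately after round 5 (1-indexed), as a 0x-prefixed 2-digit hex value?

0x4C

s_0 = plaintext = 0x12
s_1 = Round(s_0, k_0) = 0x89
s_2 = Round(s_1, k_1) = 0x86
s_3 = Round(s_2, k_2) = 0xCD
s_4 = Round(s_3, k_3) = 0xBC
s_5 = Round(s_4, k_4) = 0x4C
s_6 = Round(s_5, k_5) = 0x57
s_7 = Round(s_6, k_6) = 0x9A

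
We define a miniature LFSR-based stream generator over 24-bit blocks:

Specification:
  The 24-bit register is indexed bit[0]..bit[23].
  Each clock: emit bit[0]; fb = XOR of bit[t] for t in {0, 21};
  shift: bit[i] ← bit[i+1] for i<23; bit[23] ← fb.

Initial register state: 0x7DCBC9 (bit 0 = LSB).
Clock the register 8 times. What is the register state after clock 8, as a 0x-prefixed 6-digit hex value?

reg_0 = 0x7DCBC9
clock 1: out=1, reg = 0x3EE5E4
clock 2: out=0, reg = 0x9F72F2
clock 3: out=0, reg = 0x4FB979
clock 4: out=1, reg = 0xA7DCBC
clock 5: out=0, reg = 0xD3EE5E
clock 6: out=0, reg = 0x69F72F
clock 7: out=1, reg = 0x34FB97
clock 8: out=1, reg = 0x1A7DCB

0x1A7DCB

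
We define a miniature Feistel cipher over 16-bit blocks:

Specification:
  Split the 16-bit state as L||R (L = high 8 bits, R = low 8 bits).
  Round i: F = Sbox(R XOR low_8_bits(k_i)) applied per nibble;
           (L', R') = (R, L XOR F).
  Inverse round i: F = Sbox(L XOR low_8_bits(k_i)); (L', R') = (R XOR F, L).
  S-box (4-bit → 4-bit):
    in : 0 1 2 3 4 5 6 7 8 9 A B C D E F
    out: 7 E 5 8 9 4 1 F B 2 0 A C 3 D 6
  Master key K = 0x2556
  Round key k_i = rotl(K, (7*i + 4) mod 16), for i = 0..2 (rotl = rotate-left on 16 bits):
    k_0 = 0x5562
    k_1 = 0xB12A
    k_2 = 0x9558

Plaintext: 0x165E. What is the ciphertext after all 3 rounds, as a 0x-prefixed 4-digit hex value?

0xF994

s_0 = plaintext = 0x165E
s_1 = Round(s_0, k_0) = 0x5E9A
s_2 = Round(s_1, k_1) = 0x9AF9
s_3 = Round(s_2, k_2) = 0xF994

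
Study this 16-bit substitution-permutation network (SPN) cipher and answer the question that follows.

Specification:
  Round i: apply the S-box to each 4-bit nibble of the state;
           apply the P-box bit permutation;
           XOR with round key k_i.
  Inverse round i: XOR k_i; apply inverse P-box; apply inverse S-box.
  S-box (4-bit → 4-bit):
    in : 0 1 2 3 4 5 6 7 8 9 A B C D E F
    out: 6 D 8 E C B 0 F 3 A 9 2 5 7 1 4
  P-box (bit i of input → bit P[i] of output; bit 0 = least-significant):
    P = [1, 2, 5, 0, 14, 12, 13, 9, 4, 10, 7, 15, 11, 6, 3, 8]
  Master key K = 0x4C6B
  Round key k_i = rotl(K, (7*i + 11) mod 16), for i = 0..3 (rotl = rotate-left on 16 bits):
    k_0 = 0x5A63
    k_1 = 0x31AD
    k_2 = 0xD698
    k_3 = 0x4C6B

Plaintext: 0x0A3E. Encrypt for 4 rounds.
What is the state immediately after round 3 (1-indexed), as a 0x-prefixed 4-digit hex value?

0xC656

s_0 = plaintext = 0x0A3E
s_1 = Round(s_0, k_0) = 0xE839
s_2 = Round(s_1, k_1) = 0x0FB8
s_3 = Round(s_2, k_2) = 0xC656
s_4 = Round(s_3, k_3) = 0x1663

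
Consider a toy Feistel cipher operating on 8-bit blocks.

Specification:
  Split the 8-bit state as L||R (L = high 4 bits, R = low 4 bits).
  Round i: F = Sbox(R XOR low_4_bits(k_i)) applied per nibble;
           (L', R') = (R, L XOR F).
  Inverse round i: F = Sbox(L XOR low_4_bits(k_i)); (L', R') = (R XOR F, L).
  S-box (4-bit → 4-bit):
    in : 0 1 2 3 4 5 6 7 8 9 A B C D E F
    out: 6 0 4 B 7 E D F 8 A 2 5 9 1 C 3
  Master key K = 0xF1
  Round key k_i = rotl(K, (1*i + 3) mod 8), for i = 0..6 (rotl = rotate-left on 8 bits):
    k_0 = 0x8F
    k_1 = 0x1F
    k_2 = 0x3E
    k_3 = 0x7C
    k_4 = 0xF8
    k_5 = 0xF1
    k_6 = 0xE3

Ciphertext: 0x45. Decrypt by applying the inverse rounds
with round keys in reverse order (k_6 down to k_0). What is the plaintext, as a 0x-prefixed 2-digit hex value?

0x6C

s_0 = ciphertext = 0x45
s_1 = InvRound(s_0, k_6) = 0xA4
s_2 = InvRound(s_1, k_5) = 0x1A
s_3 = InvRound(s_2, k_4) = 0x01
s_4 = InvRound(s_3, k_3) = 0x80
s_5 = InvRound(s_4, k_2) = 0xD8
s_6 = InvRound(s_5, k_1) = 0xCD
s_7 = InvRound(s_6, k_0) = 0x6C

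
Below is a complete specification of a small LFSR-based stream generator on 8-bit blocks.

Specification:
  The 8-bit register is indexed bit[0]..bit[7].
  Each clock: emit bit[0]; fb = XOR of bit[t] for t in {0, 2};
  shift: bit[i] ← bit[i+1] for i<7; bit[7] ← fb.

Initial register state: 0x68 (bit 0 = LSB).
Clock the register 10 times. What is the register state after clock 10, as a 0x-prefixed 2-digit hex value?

reg_0 = 0x68
clock 1: out=0, reg = 0x34
clock 2: out=0, reg = 0x9A
clock 3: out=0, reg = 0x4D
clock 4: out=1, reg = 0x26
clock 5: out=0, reg = 0x93
clock 6: out=1, reg = 0xC9
clock 7: out=1, reg = 0xE4
clock 8: out=0, reg = 0xF2
clock 9: out=0, reg = 0x79
clock 10: out=1, reg = 0xBC

0xBC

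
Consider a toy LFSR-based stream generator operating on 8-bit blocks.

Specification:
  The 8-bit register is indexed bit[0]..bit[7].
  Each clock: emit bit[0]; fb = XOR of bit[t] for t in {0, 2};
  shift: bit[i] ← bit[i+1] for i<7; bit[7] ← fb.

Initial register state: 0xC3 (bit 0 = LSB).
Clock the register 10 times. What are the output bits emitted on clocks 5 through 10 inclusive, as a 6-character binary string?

001111

reg_0 = 0xC3
clock 1: out=1, reg = 0xE1
clock 2: out=1, reg = 0xF0
clock 3: out=0, reg = 0x78
clock 4: out=0, reg = 0x3C
clock 5: out=0, reg = 0x9E
clock 6: out=0, reg = 0xCF
clock 7: out=1, reg = 0x67
clock 8: out=1, reg = 0x33
clock 9: out=1, reg = 0x99
clock 10: out=1, reg = 0xCC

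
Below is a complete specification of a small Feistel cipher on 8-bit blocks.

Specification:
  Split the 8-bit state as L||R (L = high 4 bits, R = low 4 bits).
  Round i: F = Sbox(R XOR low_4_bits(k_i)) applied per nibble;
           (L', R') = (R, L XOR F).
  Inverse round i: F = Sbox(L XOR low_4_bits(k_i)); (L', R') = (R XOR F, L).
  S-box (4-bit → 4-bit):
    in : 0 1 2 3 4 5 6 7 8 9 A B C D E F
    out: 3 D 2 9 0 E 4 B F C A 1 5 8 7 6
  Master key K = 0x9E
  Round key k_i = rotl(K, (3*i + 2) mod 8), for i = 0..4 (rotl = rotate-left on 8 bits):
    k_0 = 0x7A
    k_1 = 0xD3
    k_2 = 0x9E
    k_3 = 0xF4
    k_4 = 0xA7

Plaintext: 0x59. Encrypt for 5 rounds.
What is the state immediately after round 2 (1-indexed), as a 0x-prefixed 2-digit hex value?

0xCF

s_0 = plaintext = 0x59
s_1 = Round(s_0, k_0) = 0x9C
s_2 = Round(s_1, k_1) = 0xCF
s_3 = Round(s_2, k_2) = 0xF1
s_4 = Round(s_3, k_3) = 0x11
s_5 = Round(s_4, k_4) = 0x15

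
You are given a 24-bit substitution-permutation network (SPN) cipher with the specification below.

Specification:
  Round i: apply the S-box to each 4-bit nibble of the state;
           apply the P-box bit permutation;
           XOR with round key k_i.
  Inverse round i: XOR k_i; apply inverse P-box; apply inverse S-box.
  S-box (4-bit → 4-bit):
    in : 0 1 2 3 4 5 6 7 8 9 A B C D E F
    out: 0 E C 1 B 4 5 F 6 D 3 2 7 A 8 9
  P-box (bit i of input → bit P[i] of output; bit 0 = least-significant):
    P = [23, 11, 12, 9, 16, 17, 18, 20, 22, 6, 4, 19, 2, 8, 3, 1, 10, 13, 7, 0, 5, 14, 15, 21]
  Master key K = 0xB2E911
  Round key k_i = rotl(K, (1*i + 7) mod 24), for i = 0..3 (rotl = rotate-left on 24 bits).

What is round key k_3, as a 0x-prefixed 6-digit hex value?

0xA446CB

K = 0xB2E911
k_0 = rotl(K, (1*0+7) mod 24) = rotl(K, 7) = 0x7488D9
k_1 = rotl(K, (1*1+7) mod 24) = rotl(K, 8) = 0xE911B2
k_2 = rotl(K, (1*2+7) mod 24) = rotl(K, 9) = 0xD22365
k_3 = rotl(K, (1*3+7) mod 24) = rotl(K, 10) = 0xA446CB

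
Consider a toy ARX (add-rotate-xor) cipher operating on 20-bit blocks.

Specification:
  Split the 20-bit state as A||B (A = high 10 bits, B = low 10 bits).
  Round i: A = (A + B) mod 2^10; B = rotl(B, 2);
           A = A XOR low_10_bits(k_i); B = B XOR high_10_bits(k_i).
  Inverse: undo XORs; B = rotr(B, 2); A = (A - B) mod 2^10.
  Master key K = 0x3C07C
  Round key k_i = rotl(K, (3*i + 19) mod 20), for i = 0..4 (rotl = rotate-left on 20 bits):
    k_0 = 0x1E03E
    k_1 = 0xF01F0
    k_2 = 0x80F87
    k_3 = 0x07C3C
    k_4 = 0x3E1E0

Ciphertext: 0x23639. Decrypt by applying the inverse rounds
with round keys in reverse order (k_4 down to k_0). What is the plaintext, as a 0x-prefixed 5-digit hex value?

0x4E2A7

s_0 = ciphertext = 0x23639
s_1 = InvRound(s_0, k_4) = 0xEF5B0
s_2 = InvRound(s_1, k_3) = 0x05B6B
s_3 = InvRound(s_2, k_2) = 0xCDC5A
s_4 = InvRound(s_3, k_1) = 0xF86E6
s_5 = InvRound(s_4, k_0) = 0x4E2A7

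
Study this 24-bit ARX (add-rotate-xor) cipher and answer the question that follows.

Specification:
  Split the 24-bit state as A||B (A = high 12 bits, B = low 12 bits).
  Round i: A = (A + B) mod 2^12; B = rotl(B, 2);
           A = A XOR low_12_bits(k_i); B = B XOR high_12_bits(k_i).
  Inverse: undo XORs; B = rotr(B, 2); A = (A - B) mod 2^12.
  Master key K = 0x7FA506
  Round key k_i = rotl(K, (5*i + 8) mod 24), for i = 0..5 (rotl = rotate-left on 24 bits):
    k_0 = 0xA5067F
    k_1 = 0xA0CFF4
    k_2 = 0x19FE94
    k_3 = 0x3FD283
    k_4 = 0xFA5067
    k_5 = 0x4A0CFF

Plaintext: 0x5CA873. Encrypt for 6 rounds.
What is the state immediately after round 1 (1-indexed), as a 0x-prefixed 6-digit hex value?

0x842B9E

s_0 = plaintext = 0x5CA873
s_1 = Round(s_0, k_0) = 0x842B9E
s_2 = Round(s_1, k_1) = 0xC14476
s_3 = Round(s_2, k_2) = 0xE1E046
s_4 = Round(s_3, k_3) = 0xCE72E5
s_5 = Round(s_4, k_4) = 0xFAB431
s_6 = Round(s_5, k_5) = 0xF23465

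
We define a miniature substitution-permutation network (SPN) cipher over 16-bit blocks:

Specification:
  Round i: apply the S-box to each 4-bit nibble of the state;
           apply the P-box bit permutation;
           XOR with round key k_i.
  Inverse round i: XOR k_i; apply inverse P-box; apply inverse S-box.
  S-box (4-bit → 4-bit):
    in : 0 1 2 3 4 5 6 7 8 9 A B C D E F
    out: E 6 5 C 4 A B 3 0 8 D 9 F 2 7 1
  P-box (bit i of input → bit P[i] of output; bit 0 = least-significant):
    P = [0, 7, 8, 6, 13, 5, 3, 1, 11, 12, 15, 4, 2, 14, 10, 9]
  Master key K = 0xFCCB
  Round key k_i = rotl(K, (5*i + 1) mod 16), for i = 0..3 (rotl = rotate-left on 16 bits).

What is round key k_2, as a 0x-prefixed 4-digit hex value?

0x5FE6

K = 0xFCCB
k_0 = rotl(K, (5*0+1) mod 16) = rotl(K, 1) = 0xF997
k_1 = rotl(K, (5*1+1) mod 16) = rotl(K, 6) = 0x32FF
k_2 = rotl(K, (5*2+1) mod 16) = rotl(K, 11) = 0x5FE6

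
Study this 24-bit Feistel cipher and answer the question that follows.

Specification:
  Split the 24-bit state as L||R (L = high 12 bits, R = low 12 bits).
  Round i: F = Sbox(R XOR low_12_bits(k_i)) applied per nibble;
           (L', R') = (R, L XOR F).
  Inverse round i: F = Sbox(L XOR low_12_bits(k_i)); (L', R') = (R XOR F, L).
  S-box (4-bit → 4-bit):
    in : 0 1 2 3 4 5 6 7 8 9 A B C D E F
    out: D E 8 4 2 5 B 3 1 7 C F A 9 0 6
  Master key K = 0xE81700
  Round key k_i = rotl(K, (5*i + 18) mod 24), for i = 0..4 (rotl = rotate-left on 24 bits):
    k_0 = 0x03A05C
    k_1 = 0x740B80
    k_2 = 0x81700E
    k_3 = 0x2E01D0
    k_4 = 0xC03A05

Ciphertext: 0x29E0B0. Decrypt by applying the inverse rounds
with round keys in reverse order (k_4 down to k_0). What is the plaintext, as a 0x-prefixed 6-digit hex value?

s_0 = ciphertext = 0x29E0B0
s_1 = InvRound(s_0, k_4) = 0x1CF29E
s_2 = InvRound(s_1, k_3) = 0xF781CF
s_3 = InvRound(s_2, k_2) = 0x7F4F78
s_4 = InvRound(s_3, k_1) = 0x54A7F4
s_5 = InvRound(s_4, k_0) = 0x21F54A

0x21F54A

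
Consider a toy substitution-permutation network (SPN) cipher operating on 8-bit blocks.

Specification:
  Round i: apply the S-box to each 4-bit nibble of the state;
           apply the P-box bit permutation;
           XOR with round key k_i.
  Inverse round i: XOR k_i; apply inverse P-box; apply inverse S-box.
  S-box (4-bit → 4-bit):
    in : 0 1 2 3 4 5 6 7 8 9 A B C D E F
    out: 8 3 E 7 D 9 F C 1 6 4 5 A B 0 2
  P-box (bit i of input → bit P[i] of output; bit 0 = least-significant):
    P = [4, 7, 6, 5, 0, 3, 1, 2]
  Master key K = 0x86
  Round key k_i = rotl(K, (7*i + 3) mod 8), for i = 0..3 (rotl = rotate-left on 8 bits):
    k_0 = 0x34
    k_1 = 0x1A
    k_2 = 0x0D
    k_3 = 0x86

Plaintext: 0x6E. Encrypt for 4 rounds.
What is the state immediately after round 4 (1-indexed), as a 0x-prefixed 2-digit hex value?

0xCC

s_0 = plaintext = 0x6E
s_1 = Round(s_0, k_0) = 0x3B
s_2 = Round(s_1, k_1) = 0x41
s_3 = Round(s_2, k_2) = 0x9A
s_4 = Round(s_3, k_3) = 0xCC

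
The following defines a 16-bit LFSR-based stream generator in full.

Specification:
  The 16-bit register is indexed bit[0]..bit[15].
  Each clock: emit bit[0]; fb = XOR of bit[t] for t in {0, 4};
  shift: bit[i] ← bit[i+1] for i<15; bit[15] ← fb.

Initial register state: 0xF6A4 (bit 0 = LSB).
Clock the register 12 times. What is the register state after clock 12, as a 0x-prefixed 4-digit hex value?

0x9CEF

reg_0 = 0xF6A4
clock 1: out=0, reg = 0x7B52
clock 2: out=0, reg = 0xBDA9
clock 3: out=1, reg = 0xDED4
clock 4: out=0, reg = 0xEF6A
clock 5: out=0, reg = 0x77B5
clock 6: out=1, reg = 0x3BDA
clock 7: out=0, reg = 0x9DED
clock 8: out=1, reg = 0xCEF6
clock 9: out=0, reg = 0xE77B
clock 10: out=1, reg = 0x73BD
clock 11: out=1, reg = 0x39DE
clock 12: out=0, reg = 0x9CEF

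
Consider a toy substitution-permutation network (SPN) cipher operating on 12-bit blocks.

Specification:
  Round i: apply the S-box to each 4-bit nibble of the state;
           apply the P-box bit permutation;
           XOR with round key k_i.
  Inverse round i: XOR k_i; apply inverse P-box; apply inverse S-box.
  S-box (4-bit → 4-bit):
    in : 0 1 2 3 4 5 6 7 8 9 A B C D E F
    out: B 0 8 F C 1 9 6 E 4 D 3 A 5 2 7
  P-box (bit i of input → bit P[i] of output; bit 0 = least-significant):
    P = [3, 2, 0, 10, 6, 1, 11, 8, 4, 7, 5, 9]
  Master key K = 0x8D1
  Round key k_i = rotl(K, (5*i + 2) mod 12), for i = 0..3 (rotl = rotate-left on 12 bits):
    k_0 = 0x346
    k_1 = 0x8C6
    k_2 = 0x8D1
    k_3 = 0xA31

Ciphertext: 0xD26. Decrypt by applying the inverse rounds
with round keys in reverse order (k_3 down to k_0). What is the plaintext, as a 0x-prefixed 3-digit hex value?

0xBCC

s_0 = ciphertext = 0xD26
s_1 = InvRound(s_0, k_3) = 0x6C8
s_2 = InvRound(s_1, k_2) = 0x69A
s_3 = InvRound(s_2, k_1) = 0x6D0
s_4 = InvRound(s_3, k_0) = 0xBCC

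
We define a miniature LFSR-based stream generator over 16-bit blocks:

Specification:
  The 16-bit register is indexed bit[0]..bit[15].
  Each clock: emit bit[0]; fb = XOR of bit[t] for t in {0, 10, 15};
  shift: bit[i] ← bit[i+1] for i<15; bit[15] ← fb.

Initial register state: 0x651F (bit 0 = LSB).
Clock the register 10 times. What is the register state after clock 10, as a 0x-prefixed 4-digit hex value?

reg_0 = 0x651F
clock 1: out=1, reg = 0x328F
clock 2: out=1, reg = 0x9947
clock 3: out=1, reg = 0x4CA3
clock 4: out=1, reg = 0x2651
clock 5: out=1, reg = 0x1328
clock 6: out=0, reg = 0x0994
clock 7: out=0, reg = 0x04CA
clock 8: out=0, reg = 0x8265
clock 9: out=1, reg = 0x4132
clock 10: out=0, reg = 0x2099

0x2099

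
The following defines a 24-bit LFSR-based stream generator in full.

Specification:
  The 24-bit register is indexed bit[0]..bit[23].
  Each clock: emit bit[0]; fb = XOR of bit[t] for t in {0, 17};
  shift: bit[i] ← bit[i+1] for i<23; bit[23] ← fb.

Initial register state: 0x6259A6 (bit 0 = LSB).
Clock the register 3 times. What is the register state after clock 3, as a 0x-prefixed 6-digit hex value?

0xEC4B34

reg_0 = 0x6259A6
clock 1: out=0, reg = 0xB12CD3
clock 2: out=1, reg = 0xD89669
clock 3: out=1, reg = 0xEC4B34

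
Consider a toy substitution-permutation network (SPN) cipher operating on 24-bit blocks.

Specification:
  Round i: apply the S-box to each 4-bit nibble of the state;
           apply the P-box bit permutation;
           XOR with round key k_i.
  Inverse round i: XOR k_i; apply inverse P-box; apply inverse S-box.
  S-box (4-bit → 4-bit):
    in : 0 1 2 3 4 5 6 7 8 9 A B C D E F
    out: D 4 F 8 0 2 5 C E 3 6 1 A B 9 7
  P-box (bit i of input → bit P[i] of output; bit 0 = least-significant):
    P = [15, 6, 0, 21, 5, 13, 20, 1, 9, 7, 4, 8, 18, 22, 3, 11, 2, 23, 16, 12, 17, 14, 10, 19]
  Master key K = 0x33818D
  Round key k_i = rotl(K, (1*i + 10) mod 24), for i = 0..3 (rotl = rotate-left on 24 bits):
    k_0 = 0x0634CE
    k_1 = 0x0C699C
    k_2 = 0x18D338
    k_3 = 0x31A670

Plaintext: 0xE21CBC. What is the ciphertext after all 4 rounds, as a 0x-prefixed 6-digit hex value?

0xFAAF0D

s_0 = plaintext = 0xE21CBC
s_1 = Round(s_0, k_0) = 0xAD2522
s_2 = Round(s_1, k_1) = 0xF89573
s_3 = Round(s_2, k_2) = 0xEF87BA
s_4 = Round(s_3, k_3) = 0xFAAF0D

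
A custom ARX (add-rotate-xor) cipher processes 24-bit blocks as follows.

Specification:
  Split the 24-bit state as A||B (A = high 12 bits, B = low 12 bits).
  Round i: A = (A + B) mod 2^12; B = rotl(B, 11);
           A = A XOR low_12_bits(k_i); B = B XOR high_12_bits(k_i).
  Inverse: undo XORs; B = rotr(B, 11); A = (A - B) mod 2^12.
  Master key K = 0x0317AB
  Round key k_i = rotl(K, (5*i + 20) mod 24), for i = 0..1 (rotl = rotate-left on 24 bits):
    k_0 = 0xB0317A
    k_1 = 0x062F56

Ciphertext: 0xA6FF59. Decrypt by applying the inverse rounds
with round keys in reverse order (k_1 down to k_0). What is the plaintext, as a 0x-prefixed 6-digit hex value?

s_0 = ciphertext = 0xA6FF59
s_1 = InvRound(s_0, k_1) = 0x6C2E77
s_2 = InvRound(s_1, k_0) = 0xCD0AE8

0xCD0AE8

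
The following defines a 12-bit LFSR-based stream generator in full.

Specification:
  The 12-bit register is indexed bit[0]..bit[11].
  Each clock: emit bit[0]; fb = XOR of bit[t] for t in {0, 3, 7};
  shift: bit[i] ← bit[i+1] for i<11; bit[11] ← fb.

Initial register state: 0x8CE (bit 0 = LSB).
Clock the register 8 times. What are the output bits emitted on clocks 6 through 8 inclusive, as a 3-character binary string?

011

reg_0 = 0x8CE
clock 1: out=0, reg = 0x467
clock 2: out=1, reg = 0xA33
clock 3: out=1, reg = 0xD19
clock 4: out=1, reg = 0x68C
clock 5: out=0, reg = 0x346
clock 6: out=0, reg = 0x1A3
clock 7: out=1, reg = 0x0D1
clock 8: out=1, reg = 0x068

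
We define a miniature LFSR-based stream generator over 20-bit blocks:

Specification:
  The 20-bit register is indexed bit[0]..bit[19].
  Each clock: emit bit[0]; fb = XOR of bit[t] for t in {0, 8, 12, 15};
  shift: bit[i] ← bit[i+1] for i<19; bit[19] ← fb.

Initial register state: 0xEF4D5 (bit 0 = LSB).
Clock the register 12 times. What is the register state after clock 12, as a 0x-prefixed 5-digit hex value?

0xFB3EF

reg_0 = 0xEF4D5
clock 1: out=1, reg = 0xF7A6A
clock 2: out=0, reg = 0xFBD35
clock 3: out=1, reg = 0x7DE9A
clock 4: out=0, reg = 0x3EF4D
clock 5: out=1, reg = 0x9F7A6
clock 6: out=0, reg = 0xCFBD3
clock 7: out=1, reg = 0x67DE9
clock 8: out=1, reg = 0xB3EF4
clock 9: out=0, reg = 0xD9F7A
clock 10: out=0, reg = 0xECFBD
clock 11: out=1, reg = 0xF67DE
clock 12: out=0, reg = 0xFB3EF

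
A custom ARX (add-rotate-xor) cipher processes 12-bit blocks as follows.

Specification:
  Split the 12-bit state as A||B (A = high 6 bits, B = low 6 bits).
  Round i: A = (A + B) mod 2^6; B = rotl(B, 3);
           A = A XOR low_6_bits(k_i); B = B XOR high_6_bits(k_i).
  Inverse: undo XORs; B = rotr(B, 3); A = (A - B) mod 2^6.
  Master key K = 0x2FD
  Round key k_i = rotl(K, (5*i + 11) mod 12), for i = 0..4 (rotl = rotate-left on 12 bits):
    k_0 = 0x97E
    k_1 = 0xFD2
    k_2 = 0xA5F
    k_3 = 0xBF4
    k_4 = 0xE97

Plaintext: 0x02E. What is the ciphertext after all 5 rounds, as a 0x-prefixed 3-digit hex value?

0xD81

s_0 = plaintext = 0x02E
s_1 = Round(s_0, k_0) = 0x410
s_2 = Round(s_1, k_1) = 0xCBD
s_3 = Round(s_2, k_2) = 0xC06
s_4 = Round(s_3, k_3) = 0x09F
s_5 = Round(s_4, k_4) = 0xD81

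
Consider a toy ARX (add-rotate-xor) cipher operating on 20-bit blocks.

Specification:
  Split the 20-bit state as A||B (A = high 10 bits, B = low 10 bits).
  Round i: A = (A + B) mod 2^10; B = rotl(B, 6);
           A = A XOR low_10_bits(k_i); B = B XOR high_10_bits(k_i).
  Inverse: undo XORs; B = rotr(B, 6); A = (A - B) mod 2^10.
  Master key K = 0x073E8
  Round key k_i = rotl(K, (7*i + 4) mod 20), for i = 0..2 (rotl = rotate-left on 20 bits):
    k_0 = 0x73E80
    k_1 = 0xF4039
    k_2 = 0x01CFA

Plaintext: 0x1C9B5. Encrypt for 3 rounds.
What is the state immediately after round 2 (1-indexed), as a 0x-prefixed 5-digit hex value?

0x40AD9

s_0 = plaintext = 0x1C9B5
s_1 = Round(s_0, k_0) = 0x29C94
s_2 = Round(s_1, k_1) = 0x40AD9
s_3 = Round(s_2, k_2) = 0xC866A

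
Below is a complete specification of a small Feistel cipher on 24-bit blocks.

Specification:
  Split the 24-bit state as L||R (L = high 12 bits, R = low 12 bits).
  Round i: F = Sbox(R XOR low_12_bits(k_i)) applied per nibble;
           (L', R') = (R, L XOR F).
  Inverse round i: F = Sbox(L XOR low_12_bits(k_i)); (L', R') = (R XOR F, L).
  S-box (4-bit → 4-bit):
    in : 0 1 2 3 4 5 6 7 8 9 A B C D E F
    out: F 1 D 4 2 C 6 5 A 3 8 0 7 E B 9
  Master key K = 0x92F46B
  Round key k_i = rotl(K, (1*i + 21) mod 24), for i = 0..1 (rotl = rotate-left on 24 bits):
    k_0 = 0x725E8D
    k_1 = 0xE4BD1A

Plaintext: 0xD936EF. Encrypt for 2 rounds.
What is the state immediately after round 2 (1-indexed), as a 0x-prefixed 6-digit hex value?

s_0 = plaintext = 0xD936EF
s_1 = Round(s_0, k_0) = 0x6EF7FE
s_2 = Round(s_1, k_1) = 0x7FEE5D

0x7FEE5D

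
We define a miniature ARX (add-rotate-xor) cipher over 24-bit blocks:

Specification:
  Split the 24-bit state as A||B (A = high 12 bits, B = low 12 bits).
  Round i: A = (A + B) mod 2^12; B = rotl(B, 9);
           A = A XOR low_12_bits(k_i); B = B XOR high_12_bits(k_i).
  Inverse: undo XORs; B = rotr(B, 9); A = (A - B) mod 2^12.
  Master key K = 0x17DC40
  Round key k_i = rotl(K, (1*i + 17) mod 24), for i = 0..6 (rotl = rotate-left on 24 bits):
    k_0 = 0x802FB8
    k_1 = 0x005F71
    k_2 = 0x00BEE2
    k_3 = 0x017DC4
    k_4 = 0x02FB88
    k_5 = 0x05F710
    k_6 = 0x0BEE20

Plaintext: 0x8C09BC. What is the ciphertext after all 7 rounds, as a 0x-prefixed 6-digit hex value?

0xE93282

s_0 = plaintext = 0x8C09BC
s_1 = Round(s_0, k_0) = 0xDC4135
s_2 = Round(s_1, k_1) = 0x188A23
s_3 = Round(s_2, k_2) = 0x54974F
s_4 = Round(s_3, k_3) = 0x15CEFE
s_5 = Round(s_4, k_4) = 0xBD2DF0
s_6 = Round(s_5, k_5) = 0xED21E1
s_7 = Round(s_6, k_6) = 0xE93282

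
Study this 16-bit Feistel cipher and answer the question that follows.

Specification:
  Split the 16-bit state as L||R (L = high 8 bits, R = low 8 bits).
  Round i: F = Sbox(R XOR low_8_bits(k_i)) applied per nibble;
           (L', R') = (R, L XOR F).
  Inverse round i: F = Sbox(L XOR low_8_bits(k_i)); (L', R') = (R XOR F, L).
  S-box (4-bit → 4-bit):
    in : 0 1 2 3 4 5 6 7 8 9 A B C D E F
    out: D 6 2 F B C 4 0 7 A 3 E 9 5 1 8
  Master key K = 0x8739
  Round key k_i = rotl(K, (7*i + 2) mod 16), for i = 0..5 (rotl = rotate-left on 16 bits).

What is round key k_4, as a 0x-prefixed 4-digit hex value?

0x61CE

K = 0x8739
k_0 = rotl(K, (7*0+2) mod 16) = rotl(K, 2) = 0x1CE6
k_1 = rotl(K, (7*1+2) mod 16) = rotl(K, 9) = 0x730E
k_2 = rotl(K, (7*2+2) mod 16) = rotl(K, 0) = 0x8739
k_3 = rotl(K, (7*3+2) mod 16) = rotl(K, 7) = 0x9CC3
k_4 = rotl(K, (7*4+2) mod 16) = rotl(K, 14) = 0x61CE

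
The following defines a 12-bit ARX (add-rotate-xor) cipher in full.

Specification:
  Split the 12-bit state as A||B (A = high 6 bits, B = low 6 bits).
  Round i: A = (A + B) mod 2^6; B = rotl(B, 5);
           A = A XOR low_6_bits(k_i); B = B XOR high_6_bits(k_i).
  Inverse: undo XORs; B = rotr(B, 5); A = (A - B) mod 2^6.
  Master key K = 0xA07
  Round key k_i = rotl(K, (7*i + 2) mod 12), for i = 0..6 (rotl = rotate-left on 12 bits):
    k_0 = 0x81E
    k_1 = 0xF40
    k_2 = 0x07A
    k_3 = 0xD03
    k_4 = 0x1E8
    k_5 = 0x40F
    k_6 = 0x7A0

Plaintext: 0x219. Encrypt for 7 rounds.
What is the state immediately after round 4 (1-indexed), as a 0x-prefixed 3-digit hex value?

0xEEA

s_0 = plaintext = 0x219
s_1 = Round(s_0, k_0) = 0xFCC
s_2 = Round(s_1, k_1) = 0x2FB
s_3 = Round(s_2, k_2) = 0xF3C
s_4 = Round(s_3, k_3) = 0xEEA
s_5 = Round(s_4, k_4) = 0x352
s_6 = Round(s_5, k_5) = 0x419
s_7 = Round(s_6, k_6) = 0x272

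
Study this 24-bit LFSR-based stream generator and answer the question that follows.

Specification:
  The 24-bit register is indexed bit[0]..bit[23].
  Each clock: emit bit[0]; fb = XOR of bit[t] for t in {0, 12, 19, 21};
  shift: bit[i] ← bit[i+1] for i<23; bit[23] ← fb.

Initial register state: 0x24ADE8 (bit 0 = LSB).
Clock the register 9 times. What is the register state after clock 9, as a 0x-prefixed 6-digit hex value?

0xDF9256

reg_0 = 0x24ADE8
clock 1: out=0, reg = 0x9256F4
clock 2: out=0, reg = 0xC92B7A
clock 3: out=0, reg = 0xE495BD
clock 4: out=1, reg = 0xF24ADE
clock 5: out=0, reg = 0xF9256F
clock 6: out=1, reg = 0xFC92B7
clock 7: out=1, reg = 0x7E495B
clock 8: out=1, reg = 0xBF24AD
clock 9: out=1, reg = 0xDF9256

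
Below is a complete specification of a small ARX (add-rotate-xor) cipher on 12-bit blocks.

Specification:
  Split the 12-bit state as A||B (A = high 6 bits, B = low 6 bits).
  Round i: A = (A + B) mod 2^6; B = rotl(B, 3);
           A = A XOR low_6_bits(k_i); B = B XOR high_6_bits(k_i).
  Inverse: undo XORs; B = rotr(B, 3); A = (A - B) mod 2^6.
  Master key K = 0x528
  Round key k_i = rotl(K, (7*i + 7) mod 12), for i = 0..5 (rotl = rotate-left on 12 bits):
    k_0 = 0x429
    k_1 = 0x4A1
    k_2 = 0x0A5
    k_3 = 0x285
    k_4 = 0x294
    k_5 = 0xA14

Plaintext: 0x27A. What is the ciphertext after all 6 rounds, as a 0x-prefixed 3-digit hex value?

0x5C9

s_0 = plaintext = 0x27A
s_1 = Round(s_0, k_0) = 0xA87
s_2 = Round(s_1, k_1) = 0x42A
s_3 = Round(s_2, k_2) = 0x7D7
s_4 = Round(s_3, k_3) = 0xCF0
s_5 = Round(s_4, k_4) = 0xDCC
s_6 = Round(s_5, k_5) = 0x5C9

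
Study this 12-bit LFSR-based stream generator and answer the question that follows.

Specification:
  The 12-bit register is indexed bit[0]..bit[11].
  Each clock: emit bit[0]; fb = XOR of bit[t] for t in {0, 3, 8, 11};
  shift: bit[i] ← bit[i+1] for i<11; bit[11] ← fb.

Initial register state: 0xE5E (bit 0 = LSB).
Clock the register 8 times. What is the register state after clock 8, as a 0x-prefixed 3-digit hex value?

reg_0 = 0xE5E
clock 1: out=0, reg = 0x72F
clock 2: out=1, reg = 0xB97
clock 3: out=1, reg = 0xDCB
clock 4: out=1, reg = 0x6E5
clock 5: out=1, reg = 0xB72
clock 6: out=0, reg = 0x5B9
clock 7: out=1, reg = 0xADC
clock 8: out=0, reg = 0x56E

0x56E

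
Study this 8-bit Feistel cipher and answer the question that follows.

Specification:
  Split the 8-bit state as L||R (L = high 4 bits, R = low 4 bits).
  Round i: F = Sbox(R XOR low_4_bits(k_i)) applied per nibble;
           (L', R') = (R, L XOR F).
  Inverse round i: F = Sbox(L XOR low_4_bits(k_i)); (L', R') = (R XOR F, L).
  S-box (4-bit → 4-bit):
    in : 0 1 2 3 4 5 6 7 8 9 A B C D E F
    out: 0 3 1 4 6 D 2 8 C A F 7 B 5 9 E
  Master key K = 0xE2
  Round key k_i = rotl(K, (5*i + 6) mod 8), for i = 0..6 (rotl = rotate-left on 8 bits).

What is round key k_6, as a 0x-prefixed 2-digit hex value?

K = 0xE2
k_0 = rotl(K, (5*0+6) mod 8) = rotl(K, 6) = 0xB8
k_1 = rotl(K, (5*1+6) mod 8) = rotl(K, 3) = 0x17
k_2 = rotl(K, (5*2+6) mod 8) = rotl(K, 0) = 0xE2
k_3 = rotl(K, (5*3+6) mod 8) = rotl(K, 5) = 0x5C
k_4 = rotl(K, (5*4+6) mod 8) = rotl(K, 2) = 0x8B
k_5 = rotl(K, (5*5+6) mod 8) = rotl(K, 7) = 0x71
k_6 = rotl(K, (5*6+6) mod 8) = rotl(K, 4) = 0x2E

0x2E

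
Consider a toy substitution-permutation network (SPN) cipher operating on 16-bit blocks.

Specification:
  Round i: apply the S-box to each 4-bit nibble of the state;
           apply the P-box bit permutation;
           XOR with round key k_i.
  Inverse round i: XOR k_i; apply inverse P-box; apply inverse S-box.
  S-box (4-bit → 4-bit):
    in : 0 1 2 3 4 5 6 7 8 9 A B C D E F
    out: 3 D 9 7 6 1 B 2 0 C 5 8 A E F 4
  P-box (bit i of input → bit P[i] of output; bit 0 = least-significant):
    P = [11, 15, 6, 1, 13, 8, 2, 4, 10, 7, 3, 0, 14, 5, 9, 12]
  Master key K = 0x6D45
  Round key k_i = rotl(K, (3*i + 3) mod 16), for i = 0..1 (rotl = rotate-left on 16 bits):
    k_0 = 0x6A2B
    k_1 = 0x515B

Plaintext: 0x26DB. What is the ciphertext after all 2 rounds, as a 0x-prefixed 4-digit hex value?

0x9361

s_0 = plaintext = 0x26DB
s_1 = Round(s_0, k_0) = 0x3FBC
s_2 = Round(s_1, k_1) = 0x9361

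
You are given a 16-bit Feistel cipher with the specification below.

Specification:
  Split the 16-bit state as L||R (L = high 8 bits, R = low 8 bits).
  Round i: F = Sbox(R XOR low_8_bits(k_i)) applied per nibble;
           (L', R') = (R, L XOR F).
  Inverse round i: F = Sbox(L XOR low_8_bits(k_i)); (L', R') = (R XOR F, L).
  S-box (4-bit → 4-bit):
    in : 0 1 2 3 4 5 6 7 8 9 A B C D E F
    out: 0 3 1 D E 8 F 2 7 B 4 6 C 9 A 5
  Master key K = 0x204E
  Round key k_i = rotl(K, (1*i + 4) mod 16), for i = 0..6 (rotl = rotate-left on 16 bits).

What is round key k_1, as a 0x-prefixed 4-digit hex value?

0x09C4

K = 0x204E
k_0 = rotl(K, (1*0+4) mod 16) = rotl(K, 4) = 0x04E2
k_1 = rotl(K, (1*1+4) mod 16) = rotl(K, 5) = 0x09C4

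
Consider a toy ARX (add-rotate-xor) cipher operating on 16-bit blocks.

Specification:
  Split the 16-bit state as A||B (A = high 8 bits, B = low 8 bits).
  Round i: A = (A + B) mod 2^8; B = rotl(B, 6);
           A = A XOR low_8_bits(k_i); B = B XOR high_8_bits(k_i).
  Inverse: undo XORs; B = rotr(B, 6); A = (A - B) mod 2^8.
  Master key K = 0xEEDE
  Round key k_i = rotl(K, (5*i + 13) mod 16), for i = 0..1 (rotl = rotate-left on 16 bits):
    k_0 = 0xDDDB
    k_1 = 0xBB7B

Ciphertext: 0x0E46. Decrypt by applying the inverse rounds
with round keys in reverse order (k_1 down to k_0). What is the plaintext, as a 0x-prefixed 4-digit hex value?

s_0 = ciphertext = 0x0E46
s_1 = InvRound(s_0, k_1) = 0x7EF7
s_2 = InvRound(s_1, k_0) = 0xFDA8

0xFDA8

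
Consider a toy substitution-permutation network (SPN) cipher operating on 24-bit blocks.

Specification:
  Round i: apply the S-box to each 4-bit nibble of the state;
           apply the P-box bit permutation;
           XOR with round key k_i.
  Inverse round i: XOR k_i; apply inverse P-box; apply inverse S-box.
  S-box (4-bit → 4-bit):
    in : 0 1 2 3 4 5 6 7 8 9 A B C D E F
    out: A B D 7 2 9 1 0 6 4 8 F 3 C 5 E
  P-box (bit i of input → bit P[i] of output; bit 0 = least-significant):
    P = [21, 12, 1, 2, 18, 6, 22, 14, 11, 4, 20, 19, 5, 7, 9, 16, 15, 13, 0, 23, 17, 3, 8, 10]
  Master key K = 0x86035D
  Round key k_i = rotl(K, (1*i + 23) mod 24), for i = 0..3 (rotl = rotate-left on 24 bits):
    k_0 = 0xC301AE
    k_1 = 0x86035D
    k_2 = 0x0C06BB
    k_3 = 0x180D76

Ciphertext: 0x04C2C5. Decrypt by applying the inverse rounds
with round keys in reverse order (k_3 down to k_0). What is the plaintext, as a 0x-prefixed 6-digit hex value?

s_0 = ciphertext = 0x04C2C5
s_1 = InvRound(s_0, k_3) = 0xDE3B59
s_2 = InvRound(s_1, k_2) = 0x20CE88
s_3 = InvRound(s_2, k_1) = 0x224C15
s_4 = InvRound(s_3, k_0) = 0xFD1CDE

0xFD1CDE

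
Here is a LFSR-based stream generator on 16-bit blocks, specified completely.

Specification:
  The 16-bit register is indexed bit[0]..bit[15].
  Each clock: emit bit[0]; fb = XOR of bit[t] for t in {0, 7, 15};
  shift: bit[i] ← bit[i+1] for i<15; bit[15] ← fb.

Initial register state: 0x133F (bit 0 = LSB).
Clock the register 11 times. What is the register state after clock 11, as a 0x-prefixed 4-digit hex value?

0x9EE2

reg_0 = 0x133F
clock 1: out=1, reg = 0x899F
clock 2: out=1, reg = 0xC4CF
clock 3: out=1, reg = 0xE267
clock 4: out=1, reg = 0x7133
clock 5: out=1, reg = 0xB899
clock 6: out=1, reg = 0xDC4C
clock 7: out=0, reg = 0xEE26
clock 8: out=0, reg = 0xF713
clock 9: out=1, reg = 0x7B89
clock 10: out=1, reg = 0x3DC4
clock 11: out=0, reg = 0x9EE2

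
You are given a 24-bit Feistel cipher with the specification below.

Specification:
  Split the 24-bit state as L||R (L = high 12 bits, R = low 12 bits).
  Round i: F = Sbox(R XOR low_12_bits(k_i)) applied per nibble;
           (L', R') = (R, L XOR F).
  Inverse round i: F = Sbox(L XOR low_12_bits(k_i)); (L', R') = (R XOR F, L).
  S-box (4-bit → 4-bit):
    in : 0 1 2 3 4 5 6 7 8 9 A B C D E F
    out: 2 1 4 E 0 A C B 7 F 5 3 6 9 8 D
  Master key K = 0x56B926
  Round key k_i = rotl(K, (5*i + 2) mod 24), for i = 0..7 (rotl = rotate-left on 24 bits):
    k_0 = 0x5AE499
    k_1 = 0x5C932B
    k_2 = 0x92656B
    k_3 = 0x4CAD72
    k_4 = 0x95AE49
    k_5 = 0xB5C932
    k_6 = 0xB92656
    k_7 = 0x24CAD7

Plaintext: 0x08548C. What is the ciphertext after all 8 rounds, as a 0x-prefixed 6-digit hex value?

s_0 = plaintext = 0x08548C
s_1 = Round(s_0, k_0) = 0x48C29F
s_2 = Round(s_1, k_1) = 0x29F5BC
s_3 = Round(s_2, k_2) = 0x5BC004
s_4 = Round(s_3, k_3) = 0x004C00
s_5 = Round(s_4, k_4) = 0xC0040B
s_6 = Round(s_5, k_5) = 0x40B5EF
s_7 = Round(s_6, k_6) = 0x5EFA34
s_8 = Round(s_7, k_7) = 0xA34761

0xA34761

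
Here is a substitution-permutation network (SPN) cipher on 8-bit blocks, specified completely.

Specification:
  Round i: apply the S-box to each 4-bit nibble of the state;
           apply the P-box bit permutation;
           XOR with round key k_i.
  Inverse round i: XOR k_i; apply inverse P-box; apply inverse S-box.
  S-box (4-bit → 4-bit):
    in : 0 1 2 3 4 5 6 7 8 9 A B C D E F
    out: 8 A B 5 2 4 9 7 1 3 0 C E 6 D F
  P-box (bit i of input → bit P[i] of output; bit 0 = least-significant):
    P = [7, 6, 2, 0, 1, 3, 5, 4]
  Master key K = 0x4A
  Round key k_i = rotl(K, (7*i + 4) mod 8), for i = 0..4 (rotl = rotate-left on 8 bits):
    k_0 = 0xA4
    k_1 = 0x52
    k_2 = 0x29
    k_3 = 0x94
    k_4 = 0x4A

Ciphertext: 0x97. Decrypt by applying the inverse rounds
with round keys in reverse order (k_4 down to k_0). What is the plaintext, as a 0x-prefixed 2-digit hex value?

0xEC

s_0 = ciphertext = 0x97
s_1 = InvRound(s_0, k_4) = 0x1F
s_2 = InvRound(s_1, k_3) = 0x96
s_3 = InvRound(s_2, k_2) = 0xFE
s_4 = InvRound(s_3, k_1) = 0xD3
s_5 = InvRound(s_4, k_0) = 0xEC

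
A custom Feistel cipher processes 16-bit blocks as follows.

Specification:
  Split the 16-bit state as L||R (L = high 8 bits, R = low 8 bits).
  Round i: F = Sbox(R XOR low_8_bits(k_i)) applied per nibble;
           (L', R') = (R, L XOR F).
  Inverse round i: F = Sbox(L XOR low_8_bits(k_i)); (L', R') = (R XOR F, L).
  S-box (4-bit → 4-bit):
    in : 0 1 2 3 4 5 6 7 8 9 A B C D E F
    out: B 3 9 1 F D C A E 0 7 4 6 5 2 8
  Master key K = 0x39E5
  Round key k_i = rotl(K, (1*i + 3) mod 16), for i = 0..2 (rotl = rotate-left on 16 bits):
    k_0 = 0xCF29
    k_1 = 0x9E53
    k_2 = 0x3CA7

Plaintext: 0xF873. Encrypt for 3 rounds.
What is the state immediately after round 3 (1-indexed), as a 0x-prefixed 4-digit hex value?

0xD586

s_0 = plaintext = 0xF873
s_1 = Round(s_0, k_0) = 0x732F
s_2 = Round(s_1, k_1) = 0x2FD5
s_3 = Round(s_2, k_2) = 0xD586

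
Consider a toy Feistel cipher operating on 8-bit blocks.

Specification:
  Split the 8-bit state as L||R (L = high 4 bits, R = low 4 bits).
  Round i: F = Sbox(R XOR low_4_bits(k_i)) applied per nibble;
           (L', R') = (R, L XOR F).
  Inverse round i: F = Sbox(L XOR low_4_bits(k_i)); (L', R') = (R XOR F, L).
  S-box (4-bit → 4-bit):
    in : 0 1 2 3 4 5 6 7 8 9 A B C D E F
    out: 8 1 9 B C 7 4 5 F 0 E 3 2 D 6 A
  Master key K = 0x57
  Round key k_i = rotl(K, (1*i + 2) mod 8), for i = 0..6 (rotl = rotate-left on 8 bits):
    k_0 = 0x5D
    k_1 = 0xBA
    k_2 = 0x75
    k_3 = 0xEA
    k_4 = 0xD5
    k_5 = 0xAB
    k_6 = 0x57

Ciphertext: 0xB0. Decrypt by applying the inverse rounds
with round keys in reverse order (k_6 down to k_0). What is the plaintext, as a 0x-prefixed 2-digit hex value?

0xAC

s_0 = ciphertext = 0xB0
s_1 = InvRound(s_0, k_6) = 0x2B
s_2 = InvRound(s_1, k_5) = 0xB2
s_3 = InvRound(s_2, k_4) = 0x4B
s_4 = InvRound(s_3, k_3) = 0xD4
s_5 = InvRound(s_4, k_2) = 0xBD
s_6 = InvRound(s_5, k_1) = 0xCB
s_7 = InvRound(s_6, k_0) = 0xAC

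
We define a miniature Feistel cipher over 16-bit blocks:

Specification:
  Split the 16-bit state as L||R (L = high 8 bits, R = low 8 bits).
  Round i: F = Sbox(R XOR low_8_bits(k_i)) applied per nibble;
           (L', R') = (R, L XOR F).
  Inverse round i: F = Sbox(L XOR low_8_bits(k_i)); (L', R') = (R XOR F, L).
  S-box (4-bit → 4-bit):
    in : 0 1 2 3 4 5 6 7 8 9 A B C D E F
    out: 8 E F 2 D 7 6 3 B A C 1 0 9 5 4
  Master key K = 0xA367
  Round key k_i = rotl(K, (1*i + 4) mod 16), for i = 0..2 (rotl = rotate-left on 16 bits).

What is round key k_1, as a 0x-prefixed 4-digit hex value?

K = 0xA367
k_0 = rotl(K, (1*0+4) mod 16) = rotl(K, 4) = 0x367A
k_1 = rotl(K, (1*1+4) mod 16) = rotl(K, 5) = 0x6CF4

0x6CF4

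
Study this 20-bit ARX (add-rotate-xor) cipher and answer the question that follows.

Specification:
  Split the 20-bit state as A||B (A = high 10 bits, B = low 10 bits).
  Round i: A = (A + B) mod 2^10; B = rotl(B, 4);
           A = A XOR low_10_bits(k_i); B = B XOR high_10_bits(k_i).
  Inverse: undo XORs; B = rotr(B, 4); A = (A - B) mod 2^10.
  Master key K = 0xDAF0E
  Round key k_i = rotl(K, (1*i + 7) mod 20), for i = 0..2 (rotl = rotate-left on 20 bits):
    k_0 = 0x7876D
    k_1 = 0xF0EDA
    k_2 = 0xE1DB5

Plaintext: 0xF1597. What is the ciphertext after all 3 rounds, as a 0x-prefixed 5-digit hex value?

s_0 = plaintext = 0xF1597
s_1 = Round(s_0, k_0) = 0x8C497
s_2 = Round(s_1, k_1) = 0x04AB1
s_3 = Round(s_2, k_2) = 0xDD89D

0xDD89D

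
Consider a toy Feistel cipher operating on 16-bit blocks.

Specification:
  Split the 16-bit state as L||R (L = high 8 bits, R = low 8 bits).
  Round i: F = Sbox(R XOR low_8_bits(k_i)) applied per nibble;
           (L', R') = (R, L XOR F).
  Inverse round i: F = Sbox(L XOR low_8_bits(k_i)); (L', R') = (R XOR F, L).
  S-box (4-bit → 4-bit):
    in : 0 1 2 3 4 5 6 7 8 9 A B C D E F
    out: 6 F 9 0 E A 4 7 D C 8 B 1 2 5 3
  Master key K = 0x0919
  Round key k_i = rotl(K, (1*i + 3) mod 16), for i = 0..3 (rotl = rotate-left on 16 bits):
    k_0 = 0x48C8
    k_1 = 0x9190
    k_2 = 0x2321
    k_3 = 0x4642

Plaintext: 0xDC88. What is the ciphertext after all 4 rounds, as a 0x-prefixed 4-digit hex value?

0xA557

s_0 = plaintext = 0xDC88
s_1 = Round(s_0, k_0) = 0x883A
s_2 = Round(s_1, k_1) = 0x3A00
s_3 = Round(s_2, k_2) = 0x00A5
s_4 = Round(s_3, k_3) = 0xA557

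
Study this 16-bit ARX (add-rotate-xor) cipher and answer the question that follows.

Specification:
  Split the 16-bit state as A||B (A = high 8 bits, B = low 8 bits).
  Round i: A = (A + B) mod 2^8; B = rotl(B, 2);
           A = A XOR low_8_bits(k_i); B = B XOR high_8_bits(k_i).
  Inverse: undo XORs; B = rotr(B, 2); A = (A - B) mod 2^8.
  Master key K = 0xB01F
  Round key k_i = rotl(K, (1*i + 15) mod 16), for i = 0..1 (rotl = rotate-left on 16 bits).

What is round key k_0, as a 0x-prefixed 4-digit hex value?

0xD80F

K = 0xB01F
k_0 = rotl(K, (1*0+15) mod 16) = rotl(K, 15) = 0xD80F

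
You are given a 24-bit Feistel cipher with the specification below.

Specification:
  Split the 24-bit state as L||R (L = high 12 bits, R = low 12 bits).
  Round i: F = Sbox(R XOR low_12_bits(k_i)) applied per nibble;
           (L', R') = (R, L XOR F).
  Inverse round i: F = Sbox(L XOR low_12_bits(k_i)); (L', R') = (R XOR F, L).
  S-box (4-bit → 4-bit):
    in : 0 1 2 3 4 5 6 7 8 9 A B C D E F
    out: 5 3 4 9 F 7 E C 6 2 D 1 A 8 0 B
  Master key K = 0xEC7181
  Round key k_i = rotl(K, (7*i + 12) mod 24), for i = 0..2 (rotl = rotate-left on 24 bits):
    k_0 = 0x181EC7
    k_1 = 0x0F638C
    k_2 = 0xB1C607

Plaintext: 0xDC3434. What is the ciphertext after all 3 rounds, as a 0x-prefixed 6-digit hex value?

0xD8A112

s_0 = plaintext = 0xDC3434
s_1 = Round(s_0, k_0) = 0x43407A
s_2 = Round(s_1, k_1) = 0x07AD8A
s_3 = Round(s_2, k_2) = 0xD8A112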